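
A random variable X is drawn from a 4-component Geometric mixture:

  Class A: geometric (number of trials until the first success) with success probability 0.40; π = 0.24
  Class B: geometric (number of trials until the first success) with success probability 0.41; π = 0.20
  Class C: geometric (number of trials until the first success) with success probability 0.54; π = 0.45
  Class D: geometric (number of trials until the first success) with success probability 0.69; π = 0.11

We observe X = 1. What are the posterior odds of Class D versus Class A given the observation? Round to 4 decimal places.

Since P(k|x) ∝ π_k f_k(x), the posterior odds are π_i f_i(x) / (π_j f_j(x)).
Component likelihoods at x = 1:
  p_A = 0.40·(1−0.40)^0 = 0.40·1 = 0.4
  p_B = 0.41·(1−0.41)^0 = 0.41·1 = 0.41
  p_C = 0.54·(1−0.54)^0 = 0.54·1 = 0.54
  p_D = 0.69·(1−0.69)^0 = 0.69·1 = 0.69
Posterior odds = (π_D·p_D) / (π_A·p_A) = (0.11·0.69) / (0.24·0.4) = 0.0759 / 0.096 ≈ 0.7906

0.7906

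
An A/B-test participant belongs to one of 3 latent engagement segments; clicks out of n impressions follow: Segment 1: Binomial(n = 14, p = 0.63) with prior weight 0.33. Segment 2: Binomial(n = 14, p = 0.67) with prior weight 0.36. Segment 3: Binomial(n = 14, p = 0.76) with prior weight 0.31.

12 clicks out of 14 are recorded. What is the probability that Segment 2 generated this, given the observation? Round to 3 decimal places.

0.276

The responsibility of component k is w_k f_k(x) divided by Σ_j w_j f_j(x).
Component likelihoods at x = 12 clicks out of 14:
  L_1 = 0.0487003
  L_2 = 0.0810899
  L_3 = 0.194638
Unnormalised posteriors:
  w_1·L_1 = 0.33 × 0.0487003 = 0.0160711
  w_2·L_2 = 0.36 × 0.0810899 = 0.0291924
  w_3·L_3 = 0.31 × 0.194638 = 0.0603377
Evidence: 0.0160711 + 0.0291924 + 0.0603377 = 0.105601
P(Segment 2 | data) ≈ 0.276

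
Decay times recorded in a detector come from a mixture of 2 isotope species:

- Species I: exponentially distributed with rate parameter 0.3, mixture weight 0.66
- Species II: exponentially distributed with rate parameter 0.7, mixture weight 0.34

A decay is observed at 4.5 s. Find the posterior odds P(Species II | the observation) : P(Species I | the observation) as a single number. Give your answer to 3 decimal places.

The posterior odds equal the prior odds times the likelihood ratio: (π_i/π_j)·(f_i(x)/f_j(x)).
Component likelihoods at x = 4.5 s:
  p_I = 0.3·e^(−0.3·4.5) = 0.3·e^(−1.3500) = 0.0777721
  p_II = 0.7·e^(−0.7·4.5) = 0.7·e^(−3.1500) = 0.0299965
Odds = (0.34/0.66) × (0.0299965/0.0777721) = 0.515152 × 0.385697 ≈ 0.199

0.199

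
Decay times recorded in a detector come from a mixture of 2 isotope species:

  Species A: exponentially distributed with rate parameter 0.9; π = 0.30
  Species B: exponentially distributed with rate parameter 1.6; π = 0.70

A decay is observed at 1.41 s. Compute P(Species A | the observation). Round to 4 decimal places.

P(component k | x) = w_k·f_k(x) / marginal(x), where marginal(x) = Σ_j w_j·f_j(x).
Exponential densities:
  L_A = 0.253001
  L_B = 0.16763
Weight by the priors:
  w_A·L_A = 0.30 × 0.253001 = 0.0759004
  w_B·L_B = 0.70 × 0.16763 = 0.117341
Sum: 0.0759004 + 0.117341 = 0.193241
Responsibility of Species A: 0.0759004 / 0.193241 ≈ 0.3928

0.3928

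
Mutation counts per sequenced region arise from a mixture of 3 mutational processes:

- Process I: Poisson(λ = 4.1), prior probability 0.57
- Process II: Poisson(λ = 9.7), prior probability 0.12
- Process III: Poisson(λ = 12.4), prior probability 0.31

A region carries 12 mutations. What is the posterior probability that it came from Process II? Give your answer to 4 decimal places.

0.2300

Posterior ∝ prior × likelihood, so P(k | x) ∝ w_k f_k(x); normalise over all components.
Component likelihoods at x = 12 mutations:
  p_I = 0.00078066
  p_II = 0.0887702
  p_III = 0.113624
Weight by the priors:
  w_I·p_I = 0.57 × 0.00078066 = 0.000444976
  w_II·p_II = 0.12 × 0.0887702 = 0.0106524
  w_III·p_III = 0.31 × 0.113624 = 0.0352236
Sum: 0.000444976 + 0.0106524 + 0.0352236 = 0.046321
Responsibility of Process II: 0.0106524 / 0.046321 ≈ 0.2300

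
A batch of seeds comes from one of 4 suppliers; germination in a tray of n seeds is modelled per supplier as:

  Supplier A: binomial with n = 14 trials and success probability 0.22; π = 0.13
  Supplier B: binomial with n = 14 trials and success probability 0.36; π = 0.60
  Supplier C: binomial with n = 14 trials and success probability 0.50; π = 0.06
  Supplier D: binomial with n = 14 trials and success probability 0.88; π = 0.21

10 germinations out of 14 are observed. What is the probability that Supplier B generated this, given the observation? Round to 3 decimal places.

The responsibility of component k is π_k f_k(x) divided by Σ_j π_j f_j(x).
Component likelihoods at x = 10 germinations out of 14:
  p_A = 9.841e-05
  p_B = 0.00614015
  p_C = 0.0610962
  p_D = 0.0578077
Weight by the priors:
  π_A·p_A = 0.13 × 9.841e-05 = 1.27933e-05
  π_B·p_B = 0.60 × 0.00614015 = 0.00368409
  π_C·p_C = 0.06 × 0.0610962 = 0.00366577
  π_D·p_D = 0.21 × 0.0578077 = 0.0121396
Sum: 1.27933e-05 + 0.00368409 + 0.00366577 + 0.0121396 = 0.0195023
Responsibility of Supplier B: 0.00368409 / 0.0195023 ≈ 0.189

0.189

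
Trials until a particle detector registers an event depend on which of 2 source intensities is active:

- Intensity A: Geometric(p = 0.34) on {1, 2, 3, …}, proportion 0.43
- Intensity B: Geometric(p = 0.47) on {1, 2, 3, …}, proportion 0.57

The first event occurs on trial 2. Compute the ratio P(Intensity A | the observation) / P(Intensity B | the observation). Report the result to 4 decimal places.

Posterior odds = (π_i f_i(x)) / (π_j f_j(x)); the normalising sum cancels.
Component likelihoods at x = 2:
  L_A = 0.34·(1−0.34)^1 = 0.34·0.66 = 0.2244
  L_B = 0.47·(1−0.47)^1 = 0.47·0.53 = 0.2491
0.096492 / 0.141987 ≈ 0.6796

0.6796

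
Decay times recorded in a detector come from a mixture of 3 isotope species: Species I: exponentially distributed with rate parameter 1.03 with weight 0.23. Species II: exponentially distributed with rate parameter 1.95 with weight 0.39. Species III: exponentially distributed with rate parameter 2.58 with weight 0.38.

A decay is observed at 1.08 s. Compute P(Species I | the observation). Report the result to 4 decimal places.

P(component k | x) = π_k·f_k(x) / marginal(x), where marginal(x) = Σ_j π_j·f_j(x).
Evaluate each component's likelihood at the observed value:
  f_I = 0.338632
  f_II = 0.237362
  f_III = 0.159038
Weight by the priors:
  π_I·f_I = 0.23 × 0.338632 = 0.0778854
  π_II·f_II = 0.39 × 0.237362 = 0.092571
  π_III·f_III = 0.38 × 0.159038 = 0.0604345
Normaliser: 0.0778854 + 0.092571 + 0.0604345 = 0.230891
So the posterior for Species I is 0.0778854 / 0.230891 ≈ 0.3373.

0.3373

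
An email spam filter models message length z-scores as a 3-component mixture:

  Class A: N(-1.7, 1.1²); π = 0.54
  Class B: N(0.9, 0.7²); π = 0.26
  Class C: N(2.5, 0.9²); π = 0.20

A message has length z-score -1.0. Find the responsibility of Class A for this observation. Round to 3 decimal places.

0.977

The responsibility of component k is P(Z=k) f_k(x) divided by Σ_j P(Z=j) f_j(x).
Normal densities:
  p_A = 0.296198
  p_B = 0.0143223
  p_C = 0.000230489
Prior × likelihood for each component:
  P(Z=A)·p_A = 0.54 × 0.296198 = 0.159947
  P(Z=B)·p_B = 0.26 × 0.0143223 = 0.0037238
  P(Z=C)·p_C = 0.20 × 0.000230489 = 4.60978e-05
Evidence: 0.159947 + 0.0037238 + 4.60978e-05 = 0.163717
P(Class A | x) = 0.159947 / 0.163717 ≈ 0.977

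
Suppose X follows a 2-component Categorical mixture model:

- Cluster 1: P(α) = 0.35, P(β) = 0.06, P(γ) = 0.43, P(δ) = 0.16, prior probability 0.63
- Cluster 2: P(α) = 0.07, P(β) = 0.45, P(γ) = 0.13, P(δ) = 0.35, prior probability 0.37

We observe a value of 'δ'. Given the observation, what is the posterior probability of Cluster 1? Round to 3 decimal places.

0.438

P(component k | x) = P(Z=k)·f_k(x) / marginal(x), where marginal(x) = Σ_j P(Z=j)·f_j(x).
Categorical probabilities:
  L_1 = P(δ | comp) = 0.16
  L_2 = P(δ | comp) = 0.35
Weight by the priors:
  P(Z=1)·L_1 = 0.63 × 0.16 = 0.1008
  P(Z=2)·L_2 = 0.37 × 0.35 = 0.1295
Denominator: 0.1008 + 0.1295 = 0.2303
P(Cluster 1 | 'δ') = 0.1008 / 0.2303 ≈ 0.438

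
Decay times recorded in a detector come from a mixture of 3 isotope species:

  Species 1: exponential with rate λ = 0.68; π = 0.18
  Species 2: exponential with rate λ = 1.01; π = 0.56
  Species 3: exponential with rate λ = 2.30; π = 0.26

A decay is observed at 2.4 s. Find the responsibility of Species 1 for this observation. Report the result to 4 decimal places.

The responsibility of component k is π_k f_k(x) divided by Σ_j π_j f_j(x).
Evaluate each component's likelihood at the observed value:
  f_1 = 0.132966
  f_2 = 0.0894523
  f_3 = 0.00921345
Weight by the priors:
  π_1·f_1 = 0.18 × 0.132966 = 0.0239339
  π_2·f_2 = 0.56 × 0.0894523 = 0.0500933
  π_3·f_3 = 0.26 × 0.00921345 = 0.0023955
Denominator: 0.0239339 + 0.0500933 + 0.0023955 = 0.0764227
P(Species 1 | x) = 0.0239339 / 0.0764227 ≈ 0.3132

0.3132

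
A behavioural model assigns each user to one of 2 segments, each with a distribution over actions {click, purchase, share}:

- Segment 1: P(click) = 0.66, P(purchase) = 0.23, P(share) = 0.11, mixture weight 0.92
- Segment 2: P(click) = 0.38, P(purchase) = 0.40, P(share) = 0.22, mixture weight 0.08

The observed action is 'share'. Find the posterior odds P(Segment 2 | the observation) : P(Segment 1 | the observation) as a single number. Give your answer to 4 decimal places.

Since P(k|x) ∝ P(Z=k) f_k(x), the posterior odds are P(Z=i) f_i(x) / (P(Z=j) f_j(x)).
Evaluate each component's likelihood at the observed value:
  L_1 = 0.11
  L_2 = 0.22
Posterior odds = (P(Z=2)·L_2) / (P(Z=1)·L_1) = (0.08·0.22) / (0.92·0.11) = 0.0176 / 0.1012 ≈ 0.1739

0.1739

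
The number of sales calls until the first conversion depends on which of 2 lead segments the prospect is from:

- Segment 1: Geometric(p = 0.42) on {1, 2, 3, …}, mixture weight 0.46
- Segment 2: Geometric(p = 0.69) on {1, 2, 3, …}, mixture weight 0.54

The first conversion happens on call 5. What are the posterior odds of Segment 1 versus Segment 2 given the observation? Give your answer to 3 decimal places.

Since P(k|x) ∝ P(Z=k) f_k(x), the posterior odds are P(Z=i) f_i(x) / (P(Z=j) f_j(x)).
Geometric probabilities:
  p_1 = 0.42·(1−0.42)^4 = 0.42·0.113165 = 0.0475293
  p_2 = 0.69·(1−0.69)^4 = 0.69·0.00923521 = 0.00637229
0.0218635 / 0.00344104 ≈ 6.354

6.354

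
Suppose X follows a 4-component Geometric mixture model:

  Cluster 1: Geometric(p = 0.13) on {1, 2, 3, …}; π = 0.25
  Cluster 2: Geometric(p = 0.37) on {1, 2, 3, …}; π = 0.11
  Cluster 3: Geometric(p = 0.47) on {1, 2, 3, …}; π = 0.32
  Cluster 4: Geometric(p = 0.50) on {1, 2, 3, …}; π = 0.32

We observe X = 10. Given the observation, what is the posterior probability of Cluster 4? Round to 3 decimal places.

0.029

The responsibility of component k is w_k f_k(x) divided by Σ_j w_j f_j(x).
Geometric probabilities:
  L_1 = 0.0371207
  L_2 = 0.00578451
  L_3 = 0.00155089
  L_4 = 0.000976562
Weight by the priors:
  w_1·L_1 = 0.25 × 0.0371207 = 0.00928019
  w_2·L_2 = 0.11 × 0.00578451 = 0.000636296
  w_3·L_3 = 0.32 × 0.00155089 = 0.000496284
  w_4·L_4 = 0.32 × 0.000976562 = 0.0003125
Normaliser: 0.00928019 + 0.000636296 + 0.000496284 + 0.0003125 = 0.0107253
P(Cluster 4 | data) = 0.0003125 / 0.0107253 ≈ 0.029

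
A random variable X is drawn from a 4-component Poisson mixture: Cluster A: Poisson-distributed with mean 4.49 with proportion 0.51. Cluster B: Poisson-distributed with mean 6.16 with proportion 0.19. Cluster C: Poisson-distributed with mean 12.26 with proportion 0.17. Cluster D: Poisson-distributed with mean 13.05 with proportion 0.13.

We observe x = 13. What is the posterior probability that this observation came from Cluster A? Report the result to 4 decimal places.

0.0081

Posterior ∝ prior × likelihood, so P(k | x) ∝ π_k f_k(x); normalise over all components.
Component likelihoods at x = 13:
  L_A = e^(−4.49)·4.49^13/13! = 0.000543175
  L_B = e^(−6.16)·6.16^13/13! = 0.00623756
  L_C = e^(−12.26)·12.26^13/13! = 0.107559
  L_D = e^(−13.05)·13.05^13/13! = 0.109929
Prior × likelihood for each component:
  π_A·L_A = 0.51 × 0.000543175 = 0.000277019
  π_B·L_B = 0.19 × 0.00623756 = 0.00118514
  π_C·L_C = 0.17 × 0.107559 = 0.018285
  π_D·L_D = 0.13 × 0.109929 = 0.0142908
Normaliser: 0.000277019 + 0.00118514 + 0.018285 + 0.0142908 = 0.0340379
P(Cluster A | 13) = 0.000277019 / 0.0340379 ≈ 0.0081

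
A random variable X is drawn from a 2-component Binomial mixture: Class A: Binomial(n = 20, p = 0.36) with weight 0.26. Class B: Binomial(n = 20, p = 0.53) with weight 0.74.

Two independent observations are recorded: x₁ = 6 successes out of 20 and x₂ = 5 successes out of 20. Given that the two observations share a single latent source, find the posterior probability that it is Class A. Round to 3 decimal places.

0.975

By Bayes' theorem, P(k | x) = w_k f_k(x) / Σ_j w_j f_j(x).
Since both observations come from the same component, the likelihood for component k is f_k(x₁)·f_k(x₂).
  f_A = [0.163199] × [0.116053] = 0.0189398
  f_B = [0.02205] × [0.00782152] = 0.000172465
Weight by the priors:
  w_A·f_A = 0.26 × 0.0189398 = 0.00492434
  w_B·f_B = 0.74 × 0.000172465 = 0.000127624
Sum: 0.00492434 + 0.000127624 = 0.00505196
P(Class A | x) = 0.00492434 / 0.00505196 ≈ 0.975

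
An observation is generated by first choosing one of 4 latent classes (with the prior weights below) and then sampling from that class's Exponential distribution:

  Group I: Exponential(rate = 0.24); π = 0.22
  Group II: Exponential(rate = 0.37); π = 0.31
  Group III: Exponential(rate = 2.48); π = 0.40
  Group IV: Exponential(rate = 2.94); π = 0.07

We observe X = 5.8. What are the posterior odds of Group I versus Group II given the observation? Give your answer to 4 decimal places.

Posterior odds = (P(Z=i) f_i(x)) / (P(Z=j) f_j(x)); the normalising sum cancels.
Exponential densities:
  p_I = 0.24·e^(−0.24·5.8) = 0.24·e^(−1.3920) = 0.0596586
  p_II = 0.37·e^(−0.37·5.8) = 0.37·e^(−2.1460) = 0.0432719
  p_III = 2.48·e^(−2.48·5.8) = 2.48·e^(−14.3840) = 1.40462e-06
  p_IV = 2.94·e^(−2.94·5.8) = 2.94·e^(−17.0520) = 1.15547e-07
Odds = (0.22/0.31) × (0.0596586/0.0432719) = 0.709677 × 1.37869 ≈ 0.9784

0.9784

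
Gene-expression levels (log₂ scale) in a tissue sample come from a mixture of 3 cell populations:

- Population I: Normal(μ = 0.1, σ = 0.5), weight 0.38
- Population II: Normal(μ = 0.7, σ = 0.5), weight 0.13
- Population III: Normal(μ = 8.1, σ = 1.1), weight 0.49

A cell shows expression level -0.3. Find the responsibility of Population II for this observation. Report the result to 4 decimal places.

Posterior ∝ prior × likelihood, so P(k | x) ∝ π_k f_k(x); normalise over all components.
Component likelihoods at x = -0.3:
  p_I = 0.579383
  p_II = 0.107982
  p_III = 7.88465e-14
Unnormalised posteriors:
  π_I·p_I = 0.38 × 0.579383 = 0.220166
  π_II·p_II = 0.13 × 0.107982 = 0.0140377
  π_III·p_III = 0.49 × 7.88465e-14 = 3.86348e-14
Marginal: 0.220166 + 0.0140377 + 3.86348e-14 = 0.234203
P(Population II | the observation) ≈ 0.0599

0.0599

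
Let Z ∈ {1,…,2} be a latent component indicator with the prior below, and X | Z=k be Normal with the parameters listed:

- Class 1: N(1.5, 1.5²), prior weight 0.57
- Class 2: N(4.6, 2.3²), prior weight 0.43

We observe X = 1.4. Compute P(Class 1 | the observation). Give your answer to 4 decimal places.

0.8422

By Bayes' theorem, P(k | x) = w_k f_k(x) / Σ_j w_j f_j(x).
Evaluate each component's likelihood at the observed value:
  p_1 = (1/(1.5·√(2π)))·exp(−(1.4−1.5)²/(2·1.5²)) = 0.265962·exp(-0.00222) = 0.265371
  p_2 = (1/(2.3·√(2π)))·exp(−(1.4−4.6)²/(2·2.3²)) = 0.173453·exp(-0.96786) = 0.0658938
Weight by the priors:
  w_1·p_1 = 0.57 × 0.265371 = 0.151262
  w_2·p_2 = 0.43 × 0.0658938 = 0.0283343
Evidence: 0.151262 + 0.0283343 = 0.179596
So the posterior for Class 1 is 0.151262 / 0.179596 ≈ 0.8422.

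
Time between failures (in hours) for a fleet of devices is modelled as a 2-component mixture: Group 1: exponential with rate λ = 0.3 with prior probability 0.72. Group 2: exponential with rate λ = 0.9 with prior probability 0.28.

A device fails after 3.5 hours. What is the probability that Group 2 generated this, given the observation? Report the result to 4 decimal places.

P(component k | x) = π_k·f_k(x) / marginal(x), where marginal(x) = Σ_j π_j·f_j(x).
Component likelihoods at x = 3.5 hours:
  p_1 = 0.3·e^(−0.3·3.5) = 0.3·e^(−1.0500) = 0.104981
  p_2 = 0.9·e^(−0.9·3.5) = 0.9·e^(−3.1500) = 0.0385669
Multiply by the mixture weights:
  π_1·p_1 = 0.72 × 0.104981 = 0.0755866
  π_2·p_2 = 0.28 × 0.0385669 = 0.0107987
Normaliser: 0.0755866 + 0.0107987 = 0.0863853
Responsibility of Group 2: 0.0107987 / 0.0863853 ≈ 0.1250

0.1250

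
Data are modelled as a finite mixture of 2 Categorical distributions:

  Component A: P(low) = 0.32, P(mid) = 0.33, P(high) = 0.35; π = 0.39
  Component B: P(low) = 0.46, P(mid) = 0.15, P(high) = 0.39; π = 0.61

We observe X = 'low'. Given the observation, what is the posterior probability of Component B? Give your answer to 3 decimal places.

0.692

Posterior ∝ prior × likelihood, so P(k | x) ∝ π_k f_k(x); normalise over all components.
Evaluate each component's likelihood at the observed value:
  p_A = P(low | comp) = 0.32
  p_B = P(low | comp) = 0.46
Weight by the priors:
  π_A·p_A = 0.39 × 0.32 = 0.1248
  π_B·p_B = 0.61 × 0.46 = 0.2806
Sum: 0.1248 + 0.2806 = 0.4054
So the posterior for Component B is 0.2806 / 0.4054 ≈ 0.692.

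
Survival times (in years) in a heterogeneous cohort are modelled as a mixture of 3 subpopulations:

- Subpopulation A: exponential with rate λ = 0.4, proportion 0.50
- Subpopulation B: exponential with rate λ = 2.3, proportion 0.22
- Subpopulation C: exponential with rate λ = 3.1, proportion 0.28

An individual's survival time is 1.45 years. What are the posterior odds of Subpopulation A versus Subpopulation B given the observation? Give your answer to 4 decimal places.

6.2139

Since P(k|x) ∝ P(Z=k) f_k(x), the posterior odds are P(Z=i) f_i(x) / (P(Z=j) f_j(x)).
Component likelihoods at x = 1.45 years:
  L_A = 0.4·e^(−0.4·1.45) = 0.4·e^(−0.5800) = 0.223959
  L_B = 2.3·e^(−2.3·1.45) = 2.3·e^(−3.3350) = 0.0819135
  L_C = 3.1·e^(−3.1·1.45) = 3.1·e^(−4.4950) = 0.0346105
0.11198 / 0.018021 ≈ 6.2139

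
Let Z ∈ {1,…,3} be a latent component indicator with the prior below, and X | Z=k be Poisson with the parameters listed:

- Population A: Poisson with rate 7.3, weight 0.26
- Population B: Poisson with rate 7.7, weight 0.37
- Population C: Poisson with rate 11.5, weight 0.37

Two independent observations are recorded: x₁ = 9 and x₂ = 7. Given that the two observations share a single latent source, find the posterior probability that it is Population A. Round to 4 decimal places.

0.3376

Apply Bayes' rule: the posterior for each component is proportional to its prior times its likelihood at x.
Since both observations come from the same component, the likelihood for component k is f_k(x₁)·f_k(x₂).
  L_A = [e^(−7.3)·7.3^9/9! = 0.109596] × [0.148074] = 0.0162283
  L_B = [e^(−7.7)·7.7^9/9! = 0.118737] × [0.144191] = 0.0171208
  L_C = [e^(−11.5)·11.5^9/9! = 0.0982044] × [0.0534648] = 0.00525048
Prior × likelihood for each component:
  P(Z=A)·L_A = 0.26 × 0.0162283 = 0.00421936
  P(Z=B)·L_B = 0.37 × 0.0171208 = 0.00633468
  P(Z=C)·L_C = 0.37 × 0.00525048 = 0.00194268
Marginal: 0.00421936 + 0.00633468 + 0.00194268 = 0.0124967
P(Population A | x₁,x₂) ≈ 0.3376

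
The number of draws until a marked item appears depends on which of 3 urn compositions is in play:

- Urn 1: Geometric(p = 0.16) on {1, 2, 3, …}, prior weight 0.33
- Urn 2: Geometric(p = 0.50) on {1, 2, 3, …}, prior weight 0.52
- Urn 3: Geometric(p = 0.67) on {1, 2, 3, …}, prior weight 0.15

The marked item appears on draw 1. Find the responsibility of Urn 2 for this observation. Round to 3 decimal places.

P(component k | x) = π_k·f_k(x) / marginal(x), where marginal(x) = Σ_j π_j·f_j(x).
Evaluate each component's likelihood at the observed value:
  f_1 = 0.16
  f_2 = 0.5
  f_3 = 0.67
Multiply by the mixture weights:
  π_1·f_1 = 0.33 × 0.16 = 0.0528
  π_2·f_2 = 0.52 × 0.5 = 0.26
  π_3·f_3 = 0.15 × 0.67 = 0.1005
Marginal: 0.0528 + 0.26 + 0.1005 = 0.4133
P(Urn 2 | data) ≈ 0.629

0.629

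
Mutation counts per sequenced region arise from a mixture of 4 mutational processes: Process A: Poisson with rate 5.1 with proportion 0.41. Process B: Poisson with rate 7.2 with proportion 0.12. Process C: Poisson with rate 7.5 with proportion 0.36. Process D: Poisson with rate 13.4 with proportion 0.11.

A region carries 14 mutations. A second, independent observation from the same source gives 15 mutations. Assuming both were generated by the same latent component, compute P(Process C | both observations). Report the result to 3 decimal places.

By Bayes' theorem, P(k | x) = π_k f_k(x) / Σ_j π_j f_j(x).
Since both observations come from the same component, the likelihood for component k is f_k(x₁)·f_k(x₂).
  L_A = [0.000563212] × [0.000191492] = 1.07851e-07
  L_B = [0.00861641] × [0.00413588] = 3.56364e-05
  L_C = [0.0113042] × [0.00565211] = 6.38927e-05
  L_D = [0.104595] × [0.0934386] = 0.00977325
Prior × likelihood for each component:
  π_A·L_A = 0.41 × 1.07851e-07 = 4.42188e-08
  π_B·L_B = 0.12 × 3.56364e-05 = 4.27637e-06
  π_C·L_C = 0.36 × 6.38927e-05 = 2.30014e-05
  π_D·L_D = 0.11 × 0.00977325 = 0.00107506
Normaliser: 4.42188e-08 + 4.27637e-06 + 2.30014e-05 + 0.00107506 = 0.00110238
Responsibility of Process C: 2.30014e-05 / 0.00110238 ≈ 0.021

0.021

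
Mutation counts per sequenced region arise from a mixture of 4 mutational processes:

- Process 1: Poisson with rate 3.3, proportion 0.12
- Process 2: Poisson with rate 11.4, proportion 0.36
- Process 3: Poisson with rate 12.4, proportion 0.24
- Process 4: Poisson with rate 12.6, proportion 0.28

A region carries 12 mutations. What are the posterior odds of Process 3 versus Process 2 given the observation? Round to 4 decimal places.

0.6727

Posterior odds = (P(Z=i) f_i(x)) / (P(Z=j) f_j(x)); the normalising sum cancels.
Component likelihoods at x = 12 mutations:
  p_1 = 0.000128428
  p_2 = 0.112607
  p_3 = 0.113624
  p_4 = 0.11272
Odds = (0.24/0.36) × (0.113624/0.112607) = 0.666667 × 1.00904 ≈ 0.6727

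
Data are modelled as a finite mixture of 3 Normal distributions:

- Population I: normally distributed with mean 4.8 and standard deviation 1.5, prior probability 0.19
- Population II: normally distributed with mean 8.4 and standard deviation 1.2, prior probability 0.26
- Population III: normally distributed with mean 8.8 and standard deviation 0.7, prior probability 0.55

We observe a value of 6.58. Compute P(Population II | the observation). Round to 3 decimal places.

0.503

Apply Bayes' rule: the posterior for each component is proportional to its prior times its likelihood at x.
Normal densities:
  f_I = 0.131534
  f_II = 0.105252
  f_III = 0.00373039
Weight by the priors:
  w_I·f_I = 0.19 × 0.131534 = 0.0249914
  w_II·f_II = 0.26 × 0.105252 = 0.0273655
  w_III·f_III = 0.55 × 0.00373039 = 0.00205171
Normaliser: 0.0249914 + 0.0273655 + 0.00205171 = 0.0544086
So the posterior for Population II is 0.0273655 / 0.0544086 ≈ 0.503.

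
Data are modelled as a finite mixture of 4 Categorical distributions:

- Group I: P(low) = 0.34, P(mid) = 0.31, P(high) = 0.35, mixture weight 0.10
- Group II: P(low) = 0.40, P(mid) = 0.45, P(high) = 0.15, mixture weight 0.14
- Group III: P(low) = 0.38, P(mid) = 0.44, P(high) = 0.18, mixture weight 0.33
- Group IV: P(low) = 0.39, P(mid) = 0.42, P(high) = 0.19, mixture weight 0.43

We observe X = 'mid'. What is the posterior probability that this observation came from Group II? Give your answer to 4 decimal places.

0.1501

Apply Bayes' rule: the posterior for each component is proportional to its prior times its likelihood at x.
Evaluate each component's likelihood at the observed value:
  f_I = P(mid | comp) = 0.31
  f_II = P(mid | comp) = 0.45
  f_III = P(mid | comp) = 0.44
  f_IV = P(mid | comp) = 0.42
Unnormalised posteriors:
  P(Z=I)·f_I = 0.10 × 0.31 = 0.031
  P(Z=II)·f_II = 0.14 × 0.45 = 0.063
  P(Z=III)·f_III = 0.33 × 0.44 = 0.1452
  P(Z=IV)·f_IV = 0.43 × 0.42 = 0.1806
Evidence: 0.031 + 0.063 + 0.1452 + 0.1806 = 0.4198
Responsibility of Group II: 0.063 / 0.4198 ≈ 0.1501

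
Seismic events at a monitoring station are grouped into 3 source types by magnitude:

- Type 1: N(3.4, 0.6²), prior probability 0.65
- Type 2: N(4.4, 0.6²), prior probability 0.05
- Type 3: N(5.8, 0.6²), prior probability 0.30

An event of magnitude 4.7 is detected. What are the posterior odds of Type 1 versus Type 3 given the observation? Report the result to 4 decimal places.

The posterior odds equal the prior odds times the likelihood ratio: (π_i/π_j)·(f_i(x)/f_j(x)).
Component likelihoods at x = 4.7:
  f_1 = (1/(0.6·√(2π)))·exp(−(4.7−3.4)²/(2·0.6²)) = 0.664904·exp(-2.34722) = 0.0635877
  f_2 = (1/(0.6·√(2π)))·exp(−(4.7−4.4)²/(2·0.6²)) = 0.664904·exp(-0.12500) = 0.586776
  f_3 = (1/(0.6·√(2π)))·exp(−(4.7−5.8)²/(2·0.6²)) = 0.664904·exp(-1.68056) = 0.123852
Odds = (0.65/0.30) × (0.0635877/0.123852) = 2.16667 × 0.513417 ≈ 1.1124

1.1124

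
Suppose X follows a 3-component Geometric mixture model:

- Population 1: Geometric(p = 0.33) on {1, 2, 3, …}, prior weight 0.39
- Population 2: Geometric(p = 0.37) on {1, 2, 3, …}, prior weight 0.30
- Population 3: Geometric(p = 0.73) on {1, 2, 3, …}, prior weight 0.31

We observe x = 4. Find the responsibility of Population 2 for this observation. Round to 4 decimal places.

0.3914

P(component k | x) = π_k·f_k(x) / marginal(x), where marginal(x) = Σ_j π_j·f_j(x).
Geometric probabilities:
  p_1 = 0.0992518
  p_2 = 0.0925174
  p_3 = 0.0143686
Weight by the priors:
  π_1·p_1 = 0.39 × 0.0992518 = 0.0387082
  π_2·p_2 = 0.30 × 0.0925174 = 0.0277552
  π_3·p_3 = 0.31 × 0.0143686 = 0.00445426
Normaliser: 0.0387082 + 0.0277552 + 0.00445426 = 0.0709177
P(Population 2 | 4) ≈ 0.3914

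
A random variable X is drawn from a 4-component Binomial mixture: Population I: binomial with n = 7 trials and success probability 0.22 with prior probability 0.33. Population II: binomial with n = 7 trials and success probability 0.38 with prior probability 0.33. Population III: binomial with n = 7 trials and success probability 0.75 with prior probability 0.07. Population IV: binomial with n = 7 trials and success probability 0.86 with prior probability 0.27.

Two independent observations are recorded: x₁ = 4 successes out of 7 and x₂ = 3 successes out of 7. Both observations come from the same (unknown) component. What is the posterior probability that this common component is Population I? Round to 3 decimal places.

0.094

Posterior ∝ prior × likelihood, so P(k | x) ∝ P(Z=k) f_k(x); normalise over all components.
Since both observations come from the same component, the likelihood for component k is f_k(x₁)·f_k(x₂).
  p_I = [0.0389083] × [0.137948] = 0.00536731
  p_II = [0.173931] × [0.283782] = 0.0493586
  p_III = [0.173035] × [0.0576782] = 0.00998033
  p_IV = [0.0525347] × [0.00855215] = 0.000449285
Multiply by the mixture weights:
  P(Z=I)·p_I = 0.33 × 0.00536731 = 0.00177121
  P(Z=II)·p_II = 0.33 × 0.0493586 = 0.0162883
  P(Z=III)·p_III = 0.07 × 0.00998033 = 0.000698623
  P(Z=IV)·p_IV = 0.27 × 0.000449285 = 0.000121307
Marginal: 0.00177121 + 0.0162883 + 0.000698623 + 0.000121307 = 0.0188795
P(Population I | x) ≈ 0.094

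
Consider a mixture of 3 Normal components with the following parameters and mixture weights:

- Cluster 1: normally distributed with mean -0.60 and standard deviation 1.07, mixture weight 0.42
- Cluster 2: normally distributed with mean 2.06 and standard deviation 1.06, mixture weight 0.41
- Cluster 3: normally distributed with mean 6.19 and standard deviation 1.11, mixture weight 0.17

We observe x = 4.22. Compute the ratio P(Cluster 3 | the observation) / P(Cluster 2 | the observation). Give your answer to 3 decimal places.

Since P(k|x) ∝ π_k f_k(x), the posterior odds are π_i f_i(x) / (π_j f_j(x)).
Evaluate each component's likelihood at the observed value:
  p_1 = (1/(1.07·√(2π)))·exp(−(4.22−-0.60)²/(2·1.07²)) = 0.372843·exp(-10.14604) = 1.46271e-05
  p_2 = (1/(1.06·√(2π)))·exp(−(4.22−2.06)²/(2·1.06²)) = 0.376361·exp(-2.07618) = 0.0471986
  p_3 = (1/(1.11·√(2π)))·exp(−(4.22−6.19)²/(2·1.11²)) = 0.359407·exp(-1.57491) = 0.0744066
Posterior odds = (π_3·p_3) / (π_2·p_2) = (0.17·0.0744066) / (0.41·0.0471986) = 0.0126491 / 0.0193514 ≈ 0.654

0.654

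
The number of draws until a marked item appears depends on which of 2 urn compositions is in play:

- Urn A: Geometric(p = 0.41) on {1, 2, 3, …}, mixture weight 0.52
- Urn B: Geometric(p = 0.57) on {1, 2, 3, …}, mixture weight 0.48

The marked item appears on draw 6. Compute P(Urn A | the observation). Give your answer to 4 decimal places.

The responsibility of component k is π_k f_k(x) divided by Σ_j π_j f_j(x).
Evaluate each component's likelihood at the observed value:
  f_A = 0.41·(1−0.41)^5 = 0.41·0.0714924 = 0.0293119
  f_B = 0.57·(1−0.57)^5 = 0.57·0.0147008 = 0.00837948
Multiply by the mixture weights:
  π_A·f_A = 0.52 × 0.0293119 = 0.0152422
  π_B·f_B = 0.48 × 0.00837948 = 0.00402215
Sum: 0.0152422 + 0.00402215 = 0.0192643
Responsibility of Urn A: 0.0152422 / 0.0192643 ≈ 0.7912

0.7912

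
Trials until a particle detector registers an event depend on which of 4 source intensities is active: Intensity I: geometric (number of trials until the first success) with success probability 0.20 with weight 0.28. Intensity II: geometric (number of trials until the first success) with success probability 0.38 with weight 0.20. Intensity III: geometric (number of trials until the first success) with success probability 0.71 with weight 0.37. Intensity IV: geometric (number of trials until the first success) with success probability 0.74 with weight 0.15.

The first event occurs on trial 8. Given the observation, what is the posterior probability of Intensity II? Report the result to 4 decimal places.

Apply Bayes' rule: the posterior for each component is proportional to its prior times its likelihood at x.
Component likelihoods at x = 8:
  p_I = 0.041943
  p_II = 0.0133821
  p_III = 0.000122474
  p_IV = 5.94354e-05
Weight by the priors:
  π_I·p_I = 0.28 × 0.041943 = 0.0117441
  π_II·p_II = 0.20 × 0.0133821 = 0.00267643
  π_III·p_III = 0.37 × 0.000122474 = 4.53154e-05
  π_IV·p_IV = 0.15 × 5.94354e-05 = 8.91531e-06
Sum: 0.0117441 + 0.00267643 + 4.53154e-05 + 8.91531e-06 = 0.0144747
So the posterior for Intensity II is 0.00267643 / 0.0144747 ≈ 0.1849.

0.1849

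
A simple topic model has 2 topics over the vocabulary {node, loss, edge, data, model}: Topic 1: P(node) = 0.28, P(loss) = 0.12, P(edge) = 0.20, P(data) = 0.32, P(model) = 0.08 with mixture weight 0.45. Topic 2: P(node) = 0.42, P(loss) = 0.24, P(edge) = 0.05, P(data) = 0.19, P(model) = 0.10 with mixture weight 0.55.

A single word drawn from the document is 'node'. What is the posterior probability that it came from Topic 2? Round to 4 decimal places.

Apply Bayes' rule: the posterior for each component is proportional to its prior times its likelihood at x.
Categorical probabilities:
  p_1 = P(node | comp) = 0.28
  p_2 = P(node | comp) = 0.42
Unnormalised posteriors:
  P(Z=1)·p_1 = 0.45 × 0.28 = 0.126
  P(Z=2)·p_2 = 0.55 × 0.42 = 0.231
Marginal: 0.126 + 0.231 = 0.357
P(Topic 2 | data) ≈ 0.6471

0.6471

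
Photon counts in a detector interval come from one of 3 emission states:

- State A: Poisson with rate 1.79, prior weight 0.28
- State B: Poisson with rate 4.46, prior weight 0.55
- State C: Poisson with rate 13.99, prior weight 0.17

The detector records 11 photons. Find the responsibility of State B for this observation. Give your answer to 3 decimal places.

0.133

Posterior ∝ prior × likelihood, so P(k | x) ∝ π_k f_k(x); normalise over all components.
Component likelihoods at x = 11 photons:
  p_A = 2.52837e-06
  p_B = 0.00402323
  p_C = 0.0845394
Multiply by the mixture weights:
  π_A·p_A = 0.28 × 2.52837e-06 = 7.07943e-07
  π_B·p_B = 0.55 × 0.00402323 = 0.00221277
  π_C·p_C = 0.17 × 0.0845394 = 0.0143717
Marginal: 7.07943e-07 + 0.00221277 + 0.0143717 = 0.0165852
P(State B | 11 photons) ≈ 0.133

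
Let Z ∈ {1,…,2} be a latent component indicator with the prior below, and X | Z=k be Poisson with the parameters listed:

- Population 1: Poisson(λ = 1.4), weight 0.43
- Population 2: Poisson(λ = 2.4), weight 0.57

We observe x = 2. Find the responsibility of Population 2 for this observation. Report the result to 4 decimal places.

0.5890

The responsibility of component k is π_k f_k(x) divided by Σ_j π_j f_j(x).
Evaluate each component's likelihood at the observed value:
  p_1 = e^(−1.4)·1.4^2/2! = 0.241665
  p_2 = e^(−2.4)·2.4^2/2! = 0.261268
Prior × likelihood for each component:
  π_1·p_1 = 0.43 × 0.241665 = 0.103916
  π_2·p_2 = 0.57 × 0.261268 = 0.148923
Sum: 0.103916 + 0.148923 = 0.252839
Responsibility of Population 2: 0.148923 / 0.252839 ≈ 0.5890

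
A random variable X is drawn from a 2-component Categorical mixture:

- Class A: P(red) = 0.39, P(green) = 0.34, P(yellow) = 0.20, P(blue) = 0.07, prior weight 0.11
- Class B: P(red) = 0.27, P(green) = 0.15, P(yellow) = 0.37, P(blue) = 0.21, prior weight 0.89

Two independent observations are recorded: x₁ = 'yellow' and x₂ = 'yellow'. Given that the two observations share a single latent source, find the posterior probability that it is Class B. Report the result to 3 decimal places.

Posterior ∝ prior × likelihood, so P(k | x) ∝ w_k f_k(x); normalise over all components.
Since both observations come from the same component, the likelihood for component k is f_k(x₁)·f_k(x₂).
  L_A = [0.2] × [0.2] = 0.04
  L_B = [0.37] × [0.37] = 0.1369
Unnormalised posteriors:
  w_A·L_A = 0.11 × 0.04 = 0.0044
  w_B·L_B = 0.89 × 0.1369 = 0.121841
Normaliser: 0.0044 + 0.121841 = 0.126241
P(Class B | x) ≈ 0.965

0.965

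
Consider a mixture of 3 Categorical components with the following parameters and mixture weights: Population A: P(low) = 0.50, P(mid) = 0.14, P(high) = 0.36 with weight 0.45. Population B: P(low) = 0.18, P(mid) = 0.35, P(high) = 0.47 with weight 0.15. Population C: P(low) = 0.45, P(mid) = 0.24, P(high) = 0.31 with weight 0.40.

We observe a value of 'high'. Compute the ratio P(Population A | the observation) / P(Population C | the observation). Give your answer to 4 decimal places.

Posterior odds = (w_i f_i(x)) / (w_j f_j(x)); the normalising sum cancels.
Component likelihoods at x = 'high':
  p_A = P(high | comp) = 0.36
  p_B = P(high | comp) = 0.47
  p_C = P(high | comp) = 0.31
Odds = (0.45/0.40) × (0.36/0.31) = 1.125 × 1.16129 ≈ 1.3065

1.3065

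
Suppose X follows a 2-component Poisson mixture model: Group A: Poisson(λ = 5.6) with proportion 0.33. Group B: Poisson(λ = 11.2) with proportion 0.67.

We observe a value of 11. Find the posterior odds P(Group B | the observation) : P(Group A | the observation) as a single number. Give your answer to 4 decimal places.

Since P(k|x) ∝ π_k f_k(x), the posterior odds are π_i f_i(x) / (π_j f_j(x)).
Component likelihoods at x = 11:
  p_A = e^(−5.6)·5.6^11/11! = 0.0157349
  p_B = e^(−11.2)·11.2^11/11! = 0.119164
0.0798397 / 0.00519251 ≈ 15.3759

15.3759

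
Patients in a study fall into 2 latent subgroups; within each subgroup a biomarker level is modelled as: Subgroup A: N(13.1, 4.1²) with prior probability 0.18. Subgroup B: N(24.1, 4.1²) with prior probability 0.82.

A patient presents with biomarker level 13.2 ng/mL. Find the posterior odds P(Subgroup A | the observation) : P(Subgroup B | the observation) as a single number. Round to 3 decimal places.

Posterior odds = (w_i f_i(x)) / (w_j f_j(x)); the normalising sum cancels.
Normal densities:
  L_A = (1/(4.1·√(2π)))·exp(−(13.2−13.1)²/(2·4.1²)) = 0.097303·exp(-0.00030) = 0.0972741
  L_B = (1/(4.1·√(2π)))·exp(−(13.2−24.1)²/(2·4.1²)) = 0.097303·exp(-3.53391) = 0.00284033
Odds = (0.18/0.82) × (0.0972741/0.00284033) = 0.219512 × 34.2474 ≈ 7.518

7.518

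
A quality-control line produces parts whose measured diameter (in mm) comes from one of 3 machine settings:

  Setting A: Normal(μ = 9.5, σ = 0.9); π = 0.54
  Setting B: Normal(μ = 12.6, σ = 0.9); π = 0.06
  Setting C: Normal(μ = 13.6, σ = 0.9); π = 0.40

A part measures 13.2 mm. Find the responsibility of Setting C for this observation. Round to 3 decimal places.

0.883

Apply Bayes' rule: the posterior for each component is proportional to its prior times its likelihood at x.
Normal densities:
  f_A = 9.4757e-05
  f_B = 0.354942
  f_C = 0.401582
Multiply by the mixture weights:
  π_A·f_A = 0.54 × 9.4757e-05 = 5.11688e-05
  π_B·f_B = 0.06 × 0.354942 = 0.0212965
  π_C·f_C = 0.40 × 0.401582 = 0.160633
Evidence: 5.11688e-05 + 0.0212965 + 0.160633 = 0.181981
P(Setting C | the observation) ≈ 0.883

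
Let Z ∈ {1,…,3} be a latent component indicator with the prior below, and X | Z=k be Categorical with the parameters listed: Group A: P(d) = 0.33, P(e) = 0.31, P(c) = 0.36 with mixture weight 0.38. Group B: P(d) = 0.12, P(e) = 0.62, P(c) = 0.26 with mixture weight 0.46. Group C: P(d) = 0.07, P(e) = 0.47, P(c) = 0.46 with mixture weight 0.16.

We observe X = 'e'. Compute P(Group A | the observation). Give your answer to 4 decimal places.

By Bayes' theorem, P(k | x) = π_k f_k(x) / Σ_j π_j f_j(x).
Categorical probabilities:
  f_A = P(e | comp) = 0.31
  f_B = P(e | comp) = 0.62
  f_C = P(e | comp) = 0.47
Multiply by the mixture weights:
  π_A·f_A = 0.38 × 0.31 = 0.1178
  π_B·f_B = 0.46 × 0.62 = 0.2852
  π_C·f_C = 0.16 × 0.47 = 0.0752
Normaliser: 0.1178 + 0.2852 + 0.0752 = 0.4782
P(Group A | the observation) ≈ 0.2463

0.2463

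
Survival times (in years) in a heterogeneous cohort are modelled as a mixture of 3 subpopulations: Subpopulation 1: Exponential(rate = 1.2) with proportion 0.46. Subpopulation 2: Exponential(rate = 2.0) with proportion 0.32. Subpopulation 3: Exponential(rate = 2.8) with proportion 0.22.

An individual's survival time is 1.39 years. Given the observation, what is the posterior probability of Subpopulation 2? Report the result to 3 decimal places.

0.254

The responsibility of component k is w_k f_k(x) divided by Σ_j w_j f_j(x).
Component likelihoods at x = 1.39 years:
  f_1 = 0.226349
  f_2 = 0.124077
  f_3 = 0.0571326
Weight by the priors:
  w_1·f_1 = 0.46 × 0.226349 = 0.10412
  w_2·f_2 = 0.32 × 0.124077 = 0.0397046
  w_3·f_3 = 0.22 × 0.0571326 = 0.0125692
Sum: 0.10412 + 0.0397046 + 0.0125692 = 0.156394
P(Subpopulation 2 | data) ≈ 0.254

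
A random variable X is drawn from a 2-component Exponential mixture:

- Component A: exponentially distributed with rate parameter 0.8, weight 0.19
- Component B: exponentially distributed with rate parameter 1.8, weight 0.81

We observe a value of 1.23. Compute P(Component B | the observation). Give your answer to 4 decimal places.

The responsibility of component k is π_k f_k(x) divided by Σ_j π_j f_j(x).
Component likelihoods at x = 1.23:
  L_A = 0.29905
  L_B = 0.196673
Unnormalised posteriors:
  π_A·L_A = 0.19 × 0.29905 = 0.0568196
  π_B·L_B = 0.81 × 0.196673 = 0.159305
Marginal: 0.0568196 + 0.159305 = 0.216125
P(Component B | x) = 0.159305 / 0.216125 ≈ 0.7371

0.7371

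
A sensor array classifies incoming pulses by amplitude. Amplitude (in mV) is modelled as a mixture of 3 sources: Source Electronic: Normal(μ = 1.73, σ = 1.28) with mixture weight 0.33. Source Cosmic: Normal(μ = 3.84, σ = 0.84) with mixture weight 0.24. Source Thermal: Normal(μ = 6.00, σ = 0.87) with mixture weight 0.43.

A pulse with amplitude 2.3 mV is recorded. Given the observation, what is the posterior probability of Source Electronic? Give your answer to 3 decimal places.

Apply Bayes' rule: the posterior for each component is proportional to its prior times its likelihood at x.
Component likelihoods at x = 2.3 mV:
  f_Electronic = 0.282253
  f_Cosmic = 0.0884657
  f_Thermal = 5.4183e-05
Multiply by the mixture weights:
  π_Electronic·f_Electronic = 0.33 × 0.282253 = 0.0931436
  π_Cosmic·f_Cosmic = 0.24 × 0.0884657 = 0.0212318
  π_Thermal·f_Thermal = 0.43 × 5.4183e-05 = 2.32987e-05
Normaliser: 0.0931436 + 0.0212318 + 2.32987e-05 = 0.114399
P(Source Electronic | the observation) = 0.0931436 / 0.114399 ≈ 0.814

0.814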